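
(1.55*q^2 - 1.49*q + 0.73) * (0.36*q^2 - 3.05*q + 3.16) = 0.558*q^4 - 5.2639*q^3 + 9.7053*q^2 - 6.9349*q + 2.3068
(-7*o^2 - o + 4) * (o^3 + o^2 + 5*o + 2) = -7*o^5 - 8*o^4 - 32*o^3 - 15*o^2 + 18*o + 8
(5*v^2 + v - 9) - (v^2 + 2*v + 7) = 4*v^2 - v - 16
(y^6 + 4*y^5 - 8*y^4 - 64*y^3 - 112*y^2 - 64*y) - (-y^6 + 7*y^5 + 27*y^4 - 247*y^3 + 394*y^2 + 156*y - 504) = 2*y^6 - 3*y^5 - 35*y^4 + 183*y^3 - 506*y^2 - 220*y + 504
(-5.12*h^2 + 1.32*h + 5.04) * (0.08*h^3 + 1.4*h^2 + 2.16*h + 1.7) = -0.4096*h^5 - 7.0624*h^4 - 8.808*h^3 + 1.2032*h^2 + 13.1304*h + 8.568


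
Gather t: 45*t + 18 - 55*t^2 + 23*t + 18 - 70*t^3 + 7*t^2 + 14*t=-70*t^3 - 48*t^2 + 82*t + 36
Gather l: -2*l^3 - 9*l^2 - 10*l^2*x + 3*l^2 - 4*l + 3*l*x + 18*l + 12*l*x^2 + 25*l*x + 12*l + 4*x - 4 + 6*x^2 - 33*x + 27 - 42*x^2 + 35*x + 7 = -2*l^3 + l^2*(-10*x - 6) + l*(12*x^2 + 28*x + 26) - 36*x^2 + 6*x + 30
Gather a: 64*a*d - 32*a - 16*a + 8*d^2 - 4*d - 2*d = a*(64*d - 48) + 8*d^2 - 6*d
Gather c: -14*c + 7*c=-7*c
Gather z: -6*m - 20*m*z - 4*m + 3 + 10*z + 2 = -10*m + z*(10 - 20*m) + 5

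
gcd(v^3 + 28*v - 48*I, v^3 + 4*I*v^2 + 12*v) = v^2 + 4*I*v + 12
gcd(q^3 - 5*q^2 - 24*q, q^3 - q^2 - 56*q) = q^2 - 8*q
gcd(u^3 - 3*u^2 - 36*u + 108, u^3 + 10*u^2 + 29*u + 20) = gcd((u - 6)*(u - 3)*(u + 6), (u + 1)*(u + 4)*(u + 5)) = 1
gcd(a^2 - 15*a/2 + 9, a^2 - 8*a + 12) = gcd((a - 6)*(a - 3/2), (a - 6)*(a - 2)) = a - 6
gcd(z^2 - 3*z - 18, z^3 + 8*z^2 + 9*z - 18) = z + 3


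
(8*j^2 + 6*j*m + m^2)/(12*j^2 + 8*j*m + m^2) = (4*j + m)/(6*j + m)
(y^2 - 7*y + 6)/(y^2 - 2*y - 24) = (y - 1)/(y + 4)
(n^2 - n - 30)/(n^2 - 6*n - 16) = (-n^2 + n + 30)/(-n^2 + 6*n + 16)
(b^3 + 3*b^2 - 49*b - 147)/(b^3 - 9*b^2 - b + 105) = (b + 7)/(b - 5)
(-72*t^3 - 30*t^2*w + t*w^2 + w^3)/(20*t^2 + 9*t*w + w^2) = (-18*t^2 - 3*t*w + w^2)/(5*t + w)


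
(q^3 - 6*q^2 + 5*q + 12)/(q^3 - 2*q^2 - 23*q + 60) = (q + 1)/(q + 5)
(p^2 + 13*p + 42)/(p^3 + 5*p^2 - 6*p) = (p + 7)/(p*(p - 1))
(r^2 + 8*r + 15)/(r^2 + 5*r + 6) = (r + 5)/(r + 2)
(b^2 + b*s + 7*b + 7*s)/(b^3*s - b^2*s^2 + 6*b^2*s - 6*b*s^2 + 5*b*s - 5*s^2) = (b^2 + b*s + 7*b + 7*s)/(s*(b^3 - b^2*s + 6*b^2 - 6*b*s + 5*b - 5*s))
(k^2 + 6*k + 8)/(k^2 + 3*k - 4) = (k + 2)/(k - 1)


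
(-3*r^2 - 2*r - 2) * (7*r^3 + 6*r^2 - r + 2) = -21*r^5 - 32*r^4 - 23*r^3 - 16*r^2 - 2*r - 4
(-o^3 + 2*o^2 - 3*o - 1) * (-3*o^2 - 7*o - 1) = 3*o^5 + o^4 - 4*o^3 + 22*o^2 + 10*o + 1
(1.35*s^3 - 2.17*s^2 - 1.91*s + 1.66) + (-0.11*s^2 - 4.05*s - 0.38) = 1.35*s^3 - 2.28*s^2 - 5.96*s + 1.28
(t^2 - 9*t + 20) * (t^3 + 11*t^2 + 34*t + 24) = t^5 + 2*t^4 - 45*t^3 - 62*t^2 + 464*t + 480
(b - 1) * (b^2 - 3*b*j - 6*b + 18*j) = b^3 - 3*b^2*j - 7*b^2 + 21*b*j + 6*b - 18*j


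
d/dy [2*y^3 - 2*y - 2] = 6*y^2 - 2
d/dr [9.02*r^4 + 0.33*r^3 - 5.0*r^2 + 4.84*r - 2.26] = 36.08*r^3 + 0.99*r^2 - 10.0*r + 4.84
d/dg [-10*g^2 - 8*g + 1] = -20*g - 8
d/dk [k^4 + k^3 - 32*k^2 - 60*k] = 4*k^3 + 3*k^2 - 64*k - 60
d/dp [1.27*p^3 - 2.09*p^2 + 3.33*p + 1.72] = 3.81*p^2 - 4.18*p + 3.33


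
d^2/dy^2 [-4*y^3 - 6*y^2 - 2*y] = -24*y - 12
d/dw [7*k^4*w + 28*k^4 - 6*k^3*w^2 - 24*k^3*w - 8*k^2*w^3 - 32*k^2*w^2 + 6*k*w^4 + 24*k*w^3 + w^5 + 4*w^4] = 7*k^4 - 12*k^3*w - 24*k^3 - 24*k^2*w^2 - 64*k^2*w + 24*k*w^3 + 72*k*w^2 + 5*w^4 + 16*w^3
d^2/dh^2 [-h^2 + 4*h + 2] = -2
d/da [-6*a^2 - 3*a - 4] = -12*a - 3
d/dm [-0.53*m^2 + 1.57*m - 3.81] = 1.57 - 1.06*m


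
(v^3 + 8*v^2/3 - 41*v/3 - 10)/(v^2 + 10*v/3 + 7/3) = (3*v^3 + 8*v^2 - 41*v - 30)/(3*v^2 + 10*v + 7)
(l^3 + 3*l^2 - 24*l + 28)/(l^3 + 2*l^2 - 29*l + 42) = (l - 2)/(l - 3)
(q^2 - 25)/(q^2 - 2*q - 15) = (q + 5)/(q + 3)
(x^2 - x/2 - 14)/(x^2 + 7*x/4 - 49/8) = 4*(x - 4)/(4*x - 7)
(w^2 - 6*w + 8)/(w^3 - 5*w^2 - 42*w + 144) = (w^2 - 6*w + 8)/(w^3 - 5*w^2 - 42*w + 144)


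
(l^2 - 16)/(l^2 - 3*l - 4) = (l + 4)/(l + 1)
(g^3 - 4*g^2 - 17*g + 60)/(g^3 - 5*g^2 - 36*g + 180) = (g^2 + g - 12)/(g^2 - 36)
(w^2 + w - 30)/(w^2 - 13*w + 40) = (w + 6)/(w - 8)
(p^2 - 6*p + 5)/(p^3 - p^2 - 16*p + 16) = (p - 5)/(p^2 - 16)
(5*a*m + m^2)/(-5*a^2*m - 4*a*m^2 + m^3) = (-5*a - m)/(5*a^2 + 4*a*m - m^2)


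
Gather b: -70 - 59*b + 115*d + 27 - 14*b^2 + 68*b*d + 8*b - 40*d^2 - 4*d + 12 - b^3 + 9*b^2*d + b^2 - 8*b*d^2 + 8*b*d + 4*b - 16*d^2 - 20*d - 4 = -b^3 + b^2*(9*d - 13) + b*(-8*d^2 + 76*d - 47) - 56*d^2 + 91*d - 35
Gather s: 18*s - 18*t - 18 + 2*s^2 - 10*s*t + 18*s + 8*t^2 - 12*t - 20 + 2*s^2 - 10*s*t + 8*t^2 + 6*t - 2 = 4*s^2 + s*(36 - 20*t) + 16*t^2 - 24*t - 40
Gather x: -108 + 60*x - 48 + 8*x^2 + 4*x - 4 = 8*x^2 + 64*x - 160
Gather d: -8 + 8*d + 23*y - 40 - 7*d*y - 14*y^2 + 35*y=d*(8 - 7*y) - 14*y^2 + 58*y - 48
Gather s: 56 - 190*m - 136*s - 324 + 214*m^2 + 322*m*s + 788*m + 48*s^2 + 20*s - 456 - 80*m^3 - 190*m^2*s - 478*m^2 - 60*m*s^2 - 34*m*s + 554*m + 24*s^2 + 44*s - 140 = -80*m^3 - 264*m^2 + 1152*m + s^2*(72 - 60*m) + s*(-190*m^2 + 288*m - 72) - 864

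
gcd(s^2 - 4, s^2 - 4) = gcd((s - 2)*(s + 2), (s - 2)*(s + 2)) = s^2 - 4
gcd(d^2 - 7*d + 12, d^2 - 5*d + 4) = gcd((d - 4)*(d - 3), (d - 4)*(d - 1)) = d - 4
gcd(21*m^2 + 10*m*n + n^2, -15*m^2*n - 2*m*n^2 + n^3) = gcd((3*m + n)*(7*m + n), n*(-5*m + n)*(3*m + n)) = 3*m + n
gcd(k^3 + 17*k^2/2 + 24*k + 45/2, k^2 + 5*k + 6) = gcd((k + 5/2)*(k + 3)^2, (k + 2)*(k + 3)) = k + 3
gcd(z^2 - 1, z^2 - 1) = z^2 - 1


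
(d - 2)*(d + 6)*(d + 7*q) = d^3 + 7*d^2*q + 4*d^2 + 28*d*q - 12*d - 84*q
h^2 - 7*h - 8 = (h - 8)*(h + 1)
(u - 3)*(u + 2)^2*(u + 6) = u^4 + 7*u^3 - 2*u^2 - 60*u - 72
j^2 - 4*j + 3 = (j - 3)*(j - 1)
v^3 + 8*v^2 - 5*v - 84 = (v - 3)*(v + 4)*(v + 7)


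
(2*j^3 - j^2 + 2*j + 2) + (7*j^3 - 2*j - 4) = 9*j^3 - j^2 - 2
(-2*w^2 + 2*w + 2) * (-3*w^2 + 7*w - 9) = 6*w^4 - 20*w^3 + 26*w^2 - 4*w - 18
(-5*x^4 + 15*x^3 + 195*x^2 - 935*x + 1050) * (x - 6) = -5*x^5 + 45*x^4 + 105*x^3 - 2105*x^2 + 6660*x - 6300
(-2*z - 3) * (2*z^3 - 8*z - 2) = -4*z^4 - 6*z^3 + 16*z^2 + 28*z + 6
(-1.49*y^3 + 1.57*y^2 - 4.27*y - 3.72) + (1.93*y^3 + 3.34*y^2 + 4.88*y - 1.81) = 0.44*y^3 + 4.91*y^2 + 0.61*y - 5.53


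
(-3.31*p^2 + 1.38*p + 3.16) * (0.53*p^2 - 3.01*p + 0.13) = -1.7543*p^4 + 10.6945*p^3 - 2.9093*p^2 - 9.3322*p + 0.4108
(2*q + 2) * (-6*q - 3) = -12*q^2 - 18*q - 6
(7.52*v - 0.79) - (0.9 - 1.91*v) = 9.43*v - 1.69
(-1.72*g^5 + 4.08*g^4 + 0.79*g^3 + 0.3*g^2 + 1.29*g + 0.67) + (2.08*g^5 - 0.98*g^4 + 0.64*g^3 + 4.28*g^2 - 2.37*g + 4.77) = 0.36*g^5 + 3.1*g^4 + 1.43*g^3 + 4.58*g^2 - 1.08*g + 5.44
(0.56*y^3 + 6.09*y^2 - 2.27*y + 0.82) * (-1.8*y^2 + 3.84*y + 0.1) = -1.008*y^5 - 8.8116*y^4 + 27.5276*y^3 - 9.5838*y^2 + 2.9218*y + 0.082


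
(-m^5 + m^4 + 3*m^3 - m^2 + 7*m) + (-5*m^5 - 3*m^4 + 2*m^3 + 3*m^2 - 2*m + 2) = -6*m^5 - 2*m^4 + 5*m^3 + 2*m^2 + 5*m + 2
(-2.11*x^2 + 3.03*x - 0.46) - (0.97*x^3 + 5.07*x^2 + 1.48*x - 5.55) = -0.97*x^3 - 7.18*x^2 + 1.55*x + 5.09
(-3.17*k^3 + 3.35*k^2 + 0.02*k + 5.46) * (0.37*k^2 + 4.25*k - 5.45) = -1.1729*k^5 - 12.233*k^4 + 31.5214*k^3 - 16.1523*k^2 + 23.096*k - 29.757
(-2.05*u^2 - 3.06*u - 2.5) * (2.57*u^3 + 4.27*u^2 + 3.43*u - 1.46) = -5.2685*u^5 - 16.6177*u^4 - 26.5227*u^3 - 18.1778*u^2 - 4.1074*u + 3.65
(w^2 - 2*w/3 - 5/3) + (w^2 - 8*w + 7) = 2*w^2 - 26*w/3 + 16/3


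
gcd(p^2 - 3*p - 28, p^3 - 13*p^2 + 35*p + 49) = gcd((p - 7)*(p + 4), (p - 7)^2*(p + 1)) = p - 7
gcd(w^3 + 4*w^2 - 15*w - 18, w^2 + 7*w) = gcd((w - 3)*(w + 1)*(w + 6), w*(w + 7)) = 1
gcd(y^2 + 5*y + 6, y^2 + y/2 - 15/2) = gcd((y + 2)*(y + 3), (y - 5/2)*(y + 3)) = y + 3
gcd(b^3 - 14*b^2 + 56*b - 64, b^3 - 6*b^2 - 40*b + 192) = b^2 - 12*b + 32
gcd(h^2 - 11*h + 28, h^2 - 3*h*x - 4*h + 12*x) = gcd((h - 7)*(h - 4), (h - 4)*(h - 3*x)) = h - 4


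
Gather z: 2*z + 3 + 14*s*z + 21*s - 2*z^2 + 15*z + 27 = 21*s - 2*z^2 + z*(14*s + 17) + 30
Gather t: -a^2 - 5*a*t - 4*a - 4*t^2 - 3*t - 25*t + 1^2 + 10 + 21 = -a^2 - 4*a - 4*t^2 + t*(-5*a - 28) + 32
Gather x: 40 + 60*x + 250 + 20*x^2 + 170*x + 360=20*x^2 + 230*x + 650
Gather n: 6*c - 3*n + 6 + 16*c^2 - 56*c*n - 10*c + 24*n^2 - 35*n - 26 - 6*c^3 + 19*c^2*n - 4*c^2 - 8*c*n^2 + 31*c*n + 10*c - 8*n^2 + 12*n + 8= -6*c^3 + 12*c^2 + 6*c + n^2*(16 - 8*c) + n*(19*c^2 - 25*c - 26) - 12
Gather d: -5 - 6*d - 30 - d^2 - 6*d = -d^2 - 12*d - 35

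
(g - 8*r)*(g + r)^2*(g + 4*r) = g^4 - 2*g^3*r - 39*g^2*r^2 - 68*g*r^3 - 32*r^4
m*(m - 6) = m^2 - 6*m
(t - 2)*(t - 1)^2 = t^3 - 4*t^2 + 5*t - 2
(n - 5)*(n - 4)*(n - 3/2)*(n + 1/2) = n^4 - 10*n^3 + 113*n^2/4 - 53*n/4 - 15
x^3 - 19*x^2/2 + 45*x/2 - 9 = (x - 6)*(x - 3)*(x - 1/2)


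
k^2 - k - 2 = (k - 2)*(k + 1)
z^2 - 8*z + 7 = (z - 7)*(z - 1)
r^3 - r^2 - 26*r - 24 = (r - 6)*(r + 1)*(r + 4)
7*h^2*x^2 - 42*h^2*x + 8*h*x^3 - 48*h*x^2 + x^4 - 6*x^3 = x*(h + x)*(7*h + x)*(x - 6)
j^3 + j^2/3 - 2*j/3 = j*(j - 2/3)*(j + 1)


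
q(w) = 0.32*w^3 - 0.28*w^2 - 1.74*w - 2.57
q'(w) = 0.96*w^2 - 0.56*w - 1.74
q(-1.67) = -1.94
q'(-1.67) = 1.87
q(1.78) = -4.75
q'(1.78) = 0.30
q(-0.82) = -1.51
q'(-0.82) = -0.64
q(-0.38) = -1.97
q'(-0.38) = -1.39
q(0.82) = -4.01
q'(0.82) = -1.55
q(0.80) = -3.98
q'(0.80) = -1.57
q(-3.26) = -10.96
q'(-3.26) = 10.29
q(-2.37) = -4.28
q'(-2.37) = 4.98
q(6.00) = 46.03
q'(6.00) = 29.46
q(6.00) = 46.03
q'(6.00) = 29.46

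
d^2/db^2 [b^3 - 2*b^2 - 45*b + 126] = 6*b - 4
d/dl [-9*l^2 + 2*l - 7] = 2 - 18*l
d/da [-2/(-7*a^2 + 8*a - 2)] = 4*(4 - 7*a)/(7*a^2 - 8*a + 2)^2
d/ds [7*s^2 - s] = 14*s - 1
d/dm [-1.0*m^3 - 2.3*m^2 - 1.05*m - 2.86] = -3.0*m^2 - 4.6*m - 1.05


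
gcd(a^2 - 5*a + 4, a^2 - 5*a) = 1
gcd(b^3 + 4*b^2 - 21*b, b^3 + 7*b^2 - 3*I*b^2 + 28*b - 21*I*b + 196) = b + 7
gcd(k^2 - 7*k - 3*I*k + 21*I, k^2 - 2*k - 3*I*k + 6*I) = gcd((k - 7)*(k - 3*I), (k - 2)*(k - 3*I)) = k - 3*I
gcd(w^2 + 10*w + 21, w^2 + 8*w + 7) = w + 7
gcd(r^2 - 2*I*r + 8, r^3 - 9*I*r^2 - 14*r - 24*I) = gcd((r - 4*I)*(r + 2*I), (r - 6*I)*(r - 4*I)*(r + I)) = r - 4*I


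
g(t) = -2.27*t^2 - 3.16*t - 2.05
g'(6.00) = -30.40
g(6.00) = -102.73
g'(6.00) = -30.40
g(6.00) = -102.73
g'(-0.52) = -0.80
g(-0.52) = -1.02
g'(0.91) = -7.29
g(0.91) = -6.81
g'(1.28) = -8.97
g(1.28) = -9.81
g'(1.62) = -10.51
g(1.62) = -13.13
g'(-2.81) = 9.60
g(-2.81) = -11.09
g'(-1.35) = 2.97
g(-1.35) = -1.92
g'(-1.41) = 3.24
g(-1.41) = -2.11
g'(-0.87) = 0.79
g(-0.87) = -1.02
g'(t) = -4.54*t - 3.16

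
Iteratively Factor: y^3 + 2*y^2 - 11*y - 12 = (y + 1)*(y^2 + y - 12) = (y + 1)*(y + 4)*(y - 3)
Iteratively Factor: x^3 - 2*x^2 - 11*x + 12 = (x + 3)*(x^2 - 5*x + 4) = (x - 4)*(x + 3)*(x - 1)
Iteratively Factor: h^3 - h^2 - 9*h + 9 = (h - 1)*(h^2 - 9) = (h - 3)*(h - 1)*(h + 3)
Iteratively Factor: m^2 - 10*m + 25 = (m - 5)*(m - 5)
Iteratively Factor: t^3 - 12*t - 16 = (t + 2)*(t^2 - 2*t - 8) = (t + 2)^2*(t - 4)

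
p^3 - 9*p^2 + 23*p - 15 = (p - 5)*(p - 3)*(p - 1)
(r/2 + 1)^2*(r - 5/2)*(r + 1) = r^4/4 + 5*r^3/8 - 9*r^2/8 - 4*r - 5/2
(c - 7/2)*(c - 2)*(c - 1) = c^3 - 13*c^2/2 + 25*c/2 - 7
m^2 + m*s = m*(m + s)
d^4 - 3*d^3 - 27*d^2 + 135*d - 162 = (d - 3)^3*(d + 6)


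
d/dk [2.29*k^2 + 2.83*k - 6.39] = 4.58*k + 2.83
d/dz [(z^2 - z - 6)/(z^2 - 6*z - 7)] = (-5*z^2 - 2*z - 29)/(z^4 - 12*z^3 + 22*z^2 + 84*z + 49)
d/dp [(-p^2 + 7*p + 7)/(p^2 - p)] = (-6*p^2 - 14*p + 7)/(p^2*(p^2 - 2*p + 1))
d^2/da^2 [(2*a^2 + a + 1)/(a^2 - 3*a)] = 2*(7*a^3 + 3*a^2 - 9*a + 9)/(a^3*(a^3 - 9*a^2 + 27*a - 27))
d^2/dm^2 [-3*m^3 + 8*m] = -18*m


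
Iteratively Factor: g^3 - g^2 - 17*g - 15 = (g - 5)*(g^2 + 4*g + 3) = (g - 5)*(g + 3)*(g + 1)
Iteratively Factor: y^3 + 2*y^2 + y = (y)*(y^2 + 2*y + 1) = y*(y + 1)*(y + 1)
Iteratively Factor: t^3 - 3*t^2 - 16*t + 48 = (t - 4)*(t^2 + t - 12) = (t - 4)*(t + 4)*(t - 3)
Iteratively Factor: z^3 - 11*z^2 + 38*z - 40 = (z - 5)*(z^2 - 6*z + 8) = (z - 5)*(z - 4)*(z - 2)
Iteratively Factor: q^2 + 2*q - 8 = (q + 4)*(q - 2)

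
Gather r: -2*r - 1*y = -2*r - y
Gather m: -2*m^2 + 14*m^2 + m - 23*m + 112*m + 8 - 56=12*m^2 + 90*m - 48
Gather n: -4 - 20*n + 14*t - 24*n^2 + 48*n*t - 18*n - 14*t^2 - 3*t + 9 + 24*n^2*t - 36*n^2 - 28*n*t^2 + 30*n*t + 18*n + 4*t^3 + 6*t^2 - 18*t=n^2*(24*t - 60) + n*(-28*t^2 + 78*t - 20) + 4*t^3 - 8*t^2 - 7*t + 5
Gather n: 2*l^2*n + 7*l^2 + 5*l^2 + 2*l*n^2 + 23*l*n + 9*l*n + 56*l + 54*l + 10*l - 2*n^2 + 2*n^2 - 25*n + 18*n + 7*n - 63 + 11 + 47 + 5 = 12*l^2 + 2*l*n^2 + 120*l + n*(2*l^2 + 32*l)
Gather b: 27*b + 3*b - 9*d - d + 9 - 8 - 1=30*b - 10*d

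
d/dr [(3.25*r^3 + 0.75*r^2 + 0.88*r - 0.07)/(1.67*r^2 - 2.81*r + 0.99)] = (5.4275*r^4 - 18.265*r^3 + 6.0754*r^2 + 1.7188*r + 0.6745)/(2.7889*r^4 - 9.3854*r^3 + 11.2027*r^2 - 5.5638*r + 0.9801)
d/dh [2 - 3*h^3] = -9*h^2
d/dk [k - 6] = 1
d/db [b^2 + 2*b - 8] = 2*b + 2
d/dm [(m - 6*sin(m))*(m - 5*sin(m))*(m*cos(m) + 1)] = -(m - 6*sin(m))*(m - 5*sin(m))*(m*sin(m) - cos(m)) - (m - 6*sin(m))*(m*cos(m) + 1)*(5*cos(m) - 1) - (m - 5*sin(m))*(m*cos(m) + 1)*(6*cos(m) - 1)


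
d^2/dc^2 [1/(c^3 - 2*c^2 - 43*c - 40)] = 2*((2 - 3*c)*(-c^3 + 2*c^2 + 43*c + 40) - (-3*c^2 + 4*c + 43)^2)/(-c^3 + 2*c^2 + 43*c + 40)^3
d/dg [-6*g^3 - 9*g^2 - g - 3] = -18*g^2 - 18*g - 1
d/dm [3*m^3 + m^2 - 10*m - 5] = 9*m^2 + 2*m - 10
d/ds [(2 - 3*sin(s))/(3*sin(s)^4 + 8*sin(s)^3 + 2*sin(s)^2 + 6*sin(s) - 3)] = (27*sin(s)^4 + 24*sin(s)^3 - 42*sin(s)^2 - 8*sin(s) - 3)*cos(s)/(3*sin(s)^4 + 8*sin(s)^3 + 2*sin(s)^2 + 6*sin(s) - 3)^2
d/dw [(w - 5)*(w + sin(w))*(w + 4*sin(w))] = (w - 5)*(w + sin(w))*(4*cos(w) + 1) + (w - 5)*(w + 4*sin(w))*(cos(w) + 1) + (w + sin(w))*(w + 4*sin(w))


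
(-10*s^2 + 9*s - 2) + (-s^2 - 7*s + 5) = -11*s^2 + 2*s + 3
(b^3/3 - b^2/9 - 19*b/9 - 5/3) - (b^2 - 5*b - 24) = b^3/3 - 10*b^2/9 + 26*b/9 + 67/3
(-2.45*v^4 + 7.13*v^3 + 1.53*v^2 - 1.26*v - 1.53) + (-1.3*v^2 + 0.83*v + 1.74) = -2.45*v^4 + 7.13*v^3 + 0.23*v^2 - 0.43*v + 0.21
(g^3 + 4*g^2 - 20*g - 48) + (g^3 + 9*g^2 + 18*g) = 2*g^3 + 13*g^2 - 2*g - 48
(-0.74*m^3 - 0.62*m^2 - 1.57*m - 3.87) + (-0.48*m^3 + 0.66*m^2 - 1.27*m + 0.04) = -1.22*m^3 + 0.04*m^2 - 2.84*m - 3.83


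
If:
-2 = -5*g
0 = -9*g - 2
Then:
No Solution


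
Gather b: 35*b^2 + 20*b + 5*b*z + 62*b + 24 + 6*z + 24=35*b^2 + b*(5*z + 82) + 6*z + 48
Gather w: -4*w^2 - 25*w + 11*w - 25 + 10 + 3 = -4*w^2 - 14*w - 12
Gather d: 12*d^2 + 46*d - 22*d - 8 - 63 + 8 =12*d^2 + 24*d - 63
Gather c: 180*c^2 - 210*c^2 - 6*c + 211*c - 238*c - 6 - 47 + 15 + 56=-30*c^2 - 33*c + 18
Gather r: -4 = -4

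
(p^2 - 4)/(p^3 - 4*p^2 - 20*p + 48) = (p + 2)/(p^2 - 2*p - 24)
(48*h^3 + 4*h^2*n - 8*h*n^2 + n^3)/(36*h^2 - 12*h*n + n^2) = (8*h^2 + 2*h*n - n^2)/(6*h - n)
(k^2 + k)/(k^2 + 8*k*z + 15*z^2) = k*(k + 1)/(k^2 + 8*k*z + 15*z^2)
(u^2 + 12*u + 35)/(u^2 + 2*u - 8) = (u^2 + 12*u + 35)/(u^2 + 2*u - 8)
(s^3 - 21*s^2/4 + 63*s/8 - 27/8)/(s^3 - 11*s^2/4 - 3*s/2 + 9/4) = (s - 3/2)/(s + 1)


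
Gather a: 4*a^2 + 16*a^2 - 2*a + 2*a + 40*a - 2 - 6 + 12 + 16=20*a^2 + 40*a + 20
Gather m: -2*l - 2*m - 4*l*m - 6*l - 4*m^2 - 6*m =-8*l - 4*m^2 + m*(-4*l - 8)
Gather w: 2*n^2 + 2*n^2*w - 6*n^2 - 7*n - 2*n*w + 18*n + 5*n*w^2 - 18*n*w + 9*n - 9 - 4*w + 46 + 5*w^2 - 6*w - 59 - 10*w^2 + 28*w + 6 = -4*n^2 + 20*n + w^2*(5*n - 5) + w*(2*n^2 - 20*n + 18) - 16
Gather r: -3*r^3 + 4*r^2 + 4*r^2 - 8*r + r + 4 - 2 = -3*r^3 + 8*r^2 - 7*r + 2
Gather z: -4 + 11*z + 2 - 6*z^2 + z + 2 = -6*z^2 + 12*z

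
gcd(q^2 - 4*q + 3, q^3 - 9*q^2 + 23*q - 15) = q^2 - 4*q + 3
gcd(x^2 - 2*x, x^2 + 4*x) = x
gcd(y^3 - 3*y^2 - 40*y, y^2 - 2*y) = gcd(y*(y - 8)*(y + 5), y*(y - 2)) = y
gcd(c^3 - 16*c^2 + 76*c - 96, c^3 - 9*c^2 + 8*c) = c - 8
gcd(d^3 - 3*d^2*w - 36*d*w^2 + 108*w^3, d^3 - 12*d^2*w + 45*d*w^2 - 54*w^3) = d^2 - 9*d*w + 18*w^2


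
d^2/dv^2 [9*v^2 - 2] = 18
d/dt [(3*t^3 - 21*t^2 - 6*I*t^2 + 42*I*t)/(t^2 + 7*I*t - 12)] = (3*t^4 + 42*I*t^3 + t^2*(-66 - 189*I) + t*(504 + 144*I) - 504*I)/(t^4 + 14*I*t^3 - 73*t^2 - 168*I*t + 144)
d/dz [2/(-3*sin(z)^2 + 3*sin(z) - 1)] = 6*(2*sin(z) - 1)*cos(z)/(3*sin(z)^2 - 3*sin(z) + 1)^2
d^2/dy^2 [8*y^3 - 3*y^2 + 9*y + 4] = 48*y - 6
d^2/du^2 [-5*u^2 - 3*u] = -10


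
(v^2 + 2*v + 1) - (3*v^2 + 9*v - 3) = -2*v^2 - 7*v + 4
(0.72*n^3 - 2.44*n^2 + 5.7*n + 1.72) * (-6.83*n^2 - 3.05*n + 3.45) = -4.9176*n^5 + 14.4692*n^4 - 29.005*n^3 - 37.5506*n^2 + 14.419*n + 5.934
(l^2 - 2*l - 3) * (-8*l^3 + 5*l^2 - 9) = -8*l^5 + 21*l^4 + 14*l^3 - 24*l^2 + 18*l + 27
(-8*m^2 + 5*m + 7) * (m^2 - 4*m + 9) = -8*m^4 + 37*m^3 - 85*m^2 + 17*m + 63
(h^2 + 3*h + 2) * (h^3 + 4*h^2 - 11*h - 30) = h^5 + 7*h^4 + 3*h^3 - 55*h^2 - 112*h - 60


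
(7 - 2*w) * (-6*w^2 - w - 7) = 12*w^3 - 40*w^2 + 7*w - 49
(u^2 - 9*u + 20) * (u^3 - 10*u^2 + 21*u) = u^5 - 19*u^4 + 131*u^3 - 389*u^2 + 420*u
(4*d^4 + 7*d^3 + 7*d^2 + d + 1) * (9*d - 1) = 36*d^5 + 59*d^4 + 56*d^3 + 2*d^2 + 8*d - 1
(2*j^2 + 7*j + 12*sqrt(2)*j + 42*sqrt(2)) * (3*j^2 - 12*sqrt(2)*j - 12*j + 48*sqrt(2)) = 6*j^4 - 3*j^3 + 12*sqrt(2)*j^3 - 372*j^2 - 6*sqrt(2)*j^2 - 168*sqrt(2)*j + 144*j + 4032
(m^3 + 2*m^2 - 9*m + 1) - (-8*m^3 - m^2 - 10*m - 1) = 9*m^3 + 3*m^2 + m + 2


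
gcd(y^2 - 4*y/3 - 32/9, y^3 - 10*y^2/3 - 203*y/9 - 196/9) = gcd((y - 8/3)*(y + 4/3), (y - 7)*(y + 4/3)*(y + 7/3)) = y + 4/3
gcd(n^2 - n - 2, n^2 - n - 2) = n^2 - n - 2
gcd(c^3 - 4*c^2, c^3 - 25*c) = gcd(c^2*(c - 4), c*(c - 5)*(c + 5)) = c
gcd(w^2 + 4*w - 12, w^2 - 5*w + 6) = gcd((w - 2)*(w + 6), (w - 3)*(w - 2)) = w - 2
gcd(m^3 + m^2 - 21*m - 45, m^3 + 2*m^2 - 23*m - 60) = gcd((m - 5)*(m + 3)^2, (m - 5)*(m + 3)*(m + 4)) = m^2 - 2*m - 15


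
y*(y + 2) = y^2 + 2*y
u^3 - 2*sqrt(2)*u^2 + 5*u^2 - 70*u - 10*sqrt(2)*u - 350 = (u + 5)*(u - 7*sqrt(2))*(u + 5*sqrt(2))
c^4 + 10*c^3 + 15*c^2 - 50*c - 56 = (c - 2)*(c + 1)*(c + 4)*(c + 7)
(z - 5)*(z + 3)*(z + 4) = z^3 + 2*z^2 - 23*z - 60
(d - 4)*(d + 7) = d^2 + 3*d - 28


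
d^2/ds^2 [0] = 0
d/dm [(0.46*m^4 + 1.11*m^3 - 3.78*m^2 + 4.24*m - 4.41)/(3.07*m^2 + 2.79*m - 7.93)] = (2.8244*m^5 + 7.2579*m^4 - 8.3974*m^3 - 49.9699*m^2 + 87.0282*m - 21.3193)/(9.4249*m^4 + 17.1306*m^3 - 40.9061*m^2 - 44.2494*m + 62.8849)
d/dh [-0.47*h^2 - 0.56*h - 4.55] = -0.94*h - 0.56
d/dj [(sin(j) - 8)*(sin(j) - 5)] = (2*sin(j) - 13)*cos(j)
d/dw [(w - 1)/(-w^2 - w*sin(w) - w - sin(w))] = (w^2*cos(w) + w^2 - 2*w - 2*sin(w) - cos(w) - 1)/((w + 1)^2*(w + sin(w))^2)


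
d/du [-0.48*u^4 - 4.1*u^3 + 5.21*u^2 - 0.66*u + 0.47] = -1.92*u^3 - 12.3*u^2 + 10.42*u - 0.66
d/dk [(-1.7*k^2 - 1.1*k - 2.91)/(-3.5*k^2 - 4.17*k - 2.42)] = (3.239*k^2 - 12.142*k - 9.4727)/(12.25*k^4 + 29.19*k^3 + 34.3289*k^2 + 20.1828*k + 5.8564)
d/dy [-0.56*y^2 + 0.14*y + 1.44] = 0.14 - 1.12*y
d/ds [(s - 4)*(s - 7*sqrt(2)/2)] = 2*s - 7*sqrt(2)/2 - 4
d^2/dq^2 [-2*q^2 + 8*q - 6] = -4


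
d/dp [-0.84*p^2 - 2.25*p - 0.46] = -1.68*p - 2.25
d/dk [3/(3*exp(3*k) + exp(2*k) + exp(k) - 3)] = (-27*exp(2*k) - 6*exp(k) - 3)*exp(k)/(3*exp(3*k) + exp(2*k) + exp(k) - 3)^2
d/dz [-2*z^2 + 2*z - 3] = 2 - 4*z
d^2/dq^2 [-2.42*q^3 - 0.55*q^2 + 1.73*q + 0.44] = -14.52*q - 1.1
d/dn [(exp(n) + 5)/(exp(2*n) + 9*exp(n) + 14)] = (-(exp(n) + 5)*(2*exp(n) + 9) + exp(2*n) + 9*exp(n) + 14)*exp(n)/(exp(2*n) + 9*exp(n) + 14)^2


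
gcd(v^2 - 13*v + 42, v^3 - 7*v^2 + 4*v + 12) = v - 6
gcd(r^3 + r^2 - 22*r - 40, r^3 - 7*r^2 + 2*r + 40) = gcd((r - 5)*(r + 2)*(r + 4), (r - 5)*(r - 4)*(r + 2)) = r^2 - 3*r - 10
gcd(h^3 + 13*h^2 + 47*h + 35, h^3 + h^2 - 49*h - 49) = h^2 + 8*h + 7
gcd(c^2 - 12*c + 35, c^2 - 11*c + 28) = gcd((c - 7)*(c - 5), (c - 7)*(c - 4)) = c - 7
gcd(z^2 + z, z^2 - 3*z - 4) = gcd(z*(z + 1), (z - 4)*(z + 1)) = z + 1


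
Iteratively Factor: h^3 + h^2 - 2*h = (h)*(h^2 + h - 2) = h*(h + 2)*(h - 1)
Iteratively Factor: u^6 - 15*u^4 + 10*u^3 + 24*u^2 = (u - 3)*(u^5 + 3*u^4 - 6*u^3 - 8*u^2) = (u - 3)*(u + 4)*(u^4 - u^3 - 2*u^2) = (u - 3)*(u - 2)*(u + 4)*(u^3 + u^2) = u*(u - 3)*(u - 2)*(u + 4)*(u^2 + u) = u^2*(u - 3)*(u - 2)*(u + 4)*(u + 1)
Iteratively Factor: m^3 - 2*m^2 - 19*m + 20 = (m - 1)*(m^2 - m - 20) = (m - 1)*(m + 4)*(m - 5)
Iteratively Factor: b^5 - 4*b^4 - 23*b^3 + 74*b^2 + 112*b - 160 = (b - 4)*(b^4 - 23*b^2 - 18*b + 40) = (b - 4)*(b - 1)*(b^3 + b^2 - 22*b - 40) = (b - 5)*(b - 4)*(b - 1)*(b^2 + 6*b + 8) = (b - 5)*(b - 4)*(b - 1)*(b + 4)*(b + 2)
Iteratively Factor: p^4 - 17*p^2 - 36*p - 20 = (p + 2)*(p^3 - 2*p^2 - 13*p - 10) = (p + 1)*(p + 2)*(p^2 - 3*p - 10) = (p - 5)*(p + 1)*(p + 2)*(p + 2)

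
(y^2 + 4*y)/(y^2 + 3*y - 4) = y/(y - 1)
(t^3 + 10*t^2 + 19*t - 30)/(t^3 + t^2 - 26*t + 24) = (t + 5)/(t - 4)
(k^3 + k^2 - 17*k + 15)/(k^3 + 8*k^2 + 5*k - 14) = (k^2 + 2*k - 15)/(k^2 + 9*k + 14)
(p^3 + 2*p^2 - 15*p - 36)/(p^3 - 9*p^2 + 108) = (p^2 - p - 12)/(p^2 - 12*p + 36)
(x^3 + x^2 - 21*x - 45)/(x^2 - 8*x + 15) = (x^2 + 6*x + 9)/(x - 3)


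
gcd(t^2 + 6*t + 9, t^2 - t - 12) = t + 3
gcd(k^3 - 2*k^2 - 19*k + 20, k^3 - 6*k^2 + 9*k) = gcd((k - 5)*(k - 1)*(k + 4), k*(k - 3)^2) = 1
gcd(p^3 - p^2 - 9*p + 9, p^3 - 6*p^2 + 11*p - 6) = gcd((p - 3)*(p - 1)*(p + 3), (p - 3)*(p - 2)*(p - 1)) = p^2 - 4*p + 3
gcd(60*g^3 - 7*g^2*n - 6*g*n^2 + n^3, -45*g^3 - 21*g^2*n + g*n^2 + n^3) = 15*g^2 + 2*g*n - n^2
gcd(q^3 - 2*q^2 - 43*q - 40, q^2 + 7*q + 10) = q + 5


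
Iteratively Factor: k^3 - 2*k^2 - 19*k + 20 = (k - 5)*(k^2 + 3*k - 4) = (k - 5)*(k + 4)*(k - 1)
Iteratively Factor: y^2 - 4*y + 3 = (y - 1)*(y - 3)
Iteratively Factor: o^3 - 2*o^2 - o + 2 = (o - 2)*(o^2 - 1) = (o - 2)*(o + 1)*(o - 1)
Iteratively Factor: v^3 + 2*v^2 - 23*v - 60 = (v - 5)*(v^2 + 7*v + 12) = (v - 5)*(v + 3)*(v + 4)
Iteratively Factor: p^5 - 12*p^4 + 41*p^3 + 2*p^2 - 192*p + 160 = (p - 4)*(p^4 - 8*p^3 + 9*p^2 + 38*p - 40) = (p - 4)*(p + 2)*(p^3 - 10*p^2 + 29*p - 20) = (p - 4)*(p - 1)*(p + 2)*(p^2 - 9*p + 20) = (p - 4)^2*(p - 1)*(p + 2)*(p - 5)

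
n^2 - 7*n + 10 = (n - 5)*(n - 2)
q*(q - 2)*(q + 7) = q^3 + 5*q^2 - 14*q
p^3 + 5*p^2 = p^2*(p + 5)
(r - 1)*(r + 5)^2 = r^3 + 9*r^2 + 15*r - 25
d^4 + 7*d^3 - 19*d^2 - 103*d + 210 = (d - 3)*(d - 2)*(d + 5)*(d + 7)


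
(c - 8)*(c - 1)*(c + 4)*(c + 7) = c^4 + 2*c^3 - 63*c^2 - 164*c + 224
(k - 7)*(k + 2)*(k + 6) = k^3 + k^2 - 44*k - 84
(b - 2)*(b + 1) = b^2 - b - 2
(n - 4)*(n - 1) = n^2 - 5*n + 4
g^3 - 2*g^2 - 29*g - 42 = (g - 7)*(g + 2)*(g + 3)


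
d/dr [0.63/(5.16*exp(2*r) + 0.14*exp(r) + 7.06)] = (-6.5016*exp(r) - 0.0882)*exp(r)/(5.16*exp(2*r) + 0.14*exp(r) + 7.06)^2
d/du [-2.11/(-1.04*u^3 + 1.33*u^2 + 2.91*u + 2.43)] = (-6.5832*u^2 + 5.6126*u + 6.1401)/(-1.04*u^3 + 1.33*u^2 + 2.91*u + 2.43)^2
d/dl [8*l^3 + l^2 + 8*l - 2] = 24*l^2 + 2*l + 8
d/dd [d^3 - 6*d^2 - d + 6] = 3*d^2 - 12*d - 1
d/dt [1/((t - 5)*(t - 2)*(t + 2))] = (-(t - 5)*(t - 2) - (t - 5)*(t + 2) - (t - 2)*(t + 2))/((t - 5)^2*(t - 2)^2*(t + 2)^2)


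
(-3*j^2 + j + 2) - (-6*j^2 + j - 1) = 3*j^2 + 3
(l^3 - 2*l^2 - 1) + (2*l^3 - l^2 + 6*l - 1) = 3*l^3 - 3*l^2 + 6*l - 2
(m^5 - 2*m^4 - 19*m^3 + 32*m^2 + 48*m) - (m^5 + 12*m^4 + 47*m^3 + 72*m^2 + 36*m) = -14*m^4 - 66*m^3 - 40*m^2 + 12*m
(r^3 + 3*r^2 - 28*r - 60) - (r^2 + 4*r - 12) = r^3 + 2*r^2 - 32*r - 48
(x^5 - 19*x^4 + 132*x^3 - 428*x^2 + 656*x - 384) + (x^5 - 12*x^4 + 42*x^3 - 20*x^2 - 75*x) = 2*x^5 - 31*x^4 + 174*x^3 - 448*x^2 + 581*x - 384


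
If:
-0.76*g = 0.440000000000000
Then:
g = -0.58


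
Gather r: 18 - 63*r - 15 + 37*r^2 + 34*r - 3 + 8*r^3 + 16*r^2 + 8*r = 8*r^3 + 53*r^2 - 21*r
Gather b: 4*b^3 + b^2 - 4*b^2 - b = 4*b^3 - 3*b^2 - b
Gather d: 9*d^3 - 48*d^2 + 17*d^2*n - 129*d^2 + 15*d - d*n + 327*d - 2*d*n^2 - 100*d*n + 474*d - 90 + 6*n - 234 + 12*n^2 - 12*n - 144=9*d^3 + d^2*(17*n - 177) + d*(-2*n^2 - 101*n + 816) + 12*n^2 - 6*n - 468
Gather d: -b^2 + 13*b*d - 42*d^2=-b^2 + 13*b*d - 42*d^2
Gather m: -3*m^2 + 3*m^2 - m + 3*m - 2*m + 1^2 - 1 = 0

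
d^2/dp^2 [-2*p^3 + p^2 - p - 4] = 2 - 12*p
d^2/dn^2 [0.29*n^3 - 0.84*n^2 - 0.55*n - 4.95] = 1.74*n - 1.68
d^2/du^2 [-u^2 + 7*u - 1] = -2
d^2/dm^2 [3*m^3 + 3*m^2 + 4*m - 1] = 18*m + 6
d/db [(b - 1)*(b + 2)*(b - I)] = 3*b^2 + 2*b*(1 - I) - 2 - I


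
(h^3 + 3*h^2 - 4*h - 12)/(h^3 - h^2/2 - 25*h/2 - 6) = 2*(h^2 - 4)/(2*h^2 - 7*h - 4)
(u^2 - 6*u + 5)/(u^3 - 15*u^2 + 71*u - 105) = (u - 1)/(u^2 - 10*u + 21)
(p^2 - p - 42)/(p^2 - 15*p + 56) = (p + 6)/(p - 8)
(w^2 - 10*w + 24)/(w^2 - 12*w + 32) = (w - 6)/(w - 8)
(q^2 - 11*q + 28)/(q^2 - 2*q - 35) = (q - 4)/(q + 5)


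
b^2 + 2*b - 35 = (b - 5)*(b + 7)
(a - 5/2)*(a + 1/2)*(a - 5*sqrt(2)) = a^3 - 5*sqrt(2)*a^2 - 2*a^2 - 5*a/4 + 10*sqrt(2)*a + 25*sqrt(2)/4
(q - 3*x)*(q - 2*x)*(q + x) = q^3 - 4*q^2*x + q*x^2 + 6*x^3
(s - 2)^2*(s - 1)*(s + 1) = s^4 - 4*s^3 + 3*s^2 + 4*s - 4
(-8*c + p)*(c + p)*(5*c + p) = -40*c^3 - 43*c^2*p - 2*c*p^2 + p^3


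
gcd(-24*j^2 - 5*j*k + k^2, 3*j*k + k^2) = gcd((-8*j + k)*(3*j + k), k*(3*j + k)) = 3*j + k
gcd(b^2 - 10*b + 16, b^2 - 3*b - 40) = b - 8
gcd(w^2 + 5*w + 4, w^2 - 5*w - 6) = w + 1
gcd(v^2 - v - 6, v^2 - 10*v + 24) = 1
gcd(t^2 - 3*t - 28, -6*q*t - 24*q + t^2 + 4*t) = t + 4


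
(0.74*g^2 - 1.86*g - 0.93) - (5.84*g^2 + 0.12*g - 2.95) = -5.1*g^2 - 1.98*g + 2.02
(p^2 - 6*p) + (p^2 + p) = 2*p^2 - 5*p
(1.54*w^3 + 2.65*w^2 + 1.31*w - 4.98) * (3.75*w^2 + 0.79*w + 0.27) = 5.775*w^5 + 11.1541*w^4 + 7.4218*w^3 - 16.9246*w^2 - 3.5805*w - 1.3446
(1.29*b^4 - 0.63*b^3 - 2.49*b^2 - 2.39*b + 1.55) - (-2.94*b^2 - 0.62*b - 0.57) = 1.29*b^4 - 0.63*b^3 + 0.45*b^2 - 1.77*b + 2.12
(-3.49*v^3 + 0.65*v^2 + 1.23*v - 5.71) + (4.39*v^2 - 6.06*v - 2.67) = -3.49*v^3 + 5.04*v^2 - 4.83*v - 8.38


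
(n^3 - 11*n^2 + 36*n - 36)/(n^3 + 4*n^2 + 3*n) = (n^3 - 11*n^2 + 36*n - 36)/(n*(n^2 + 4*n + 3))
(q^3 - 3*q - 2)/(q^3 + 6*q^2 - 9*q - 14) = (q + 1)/(q + 7)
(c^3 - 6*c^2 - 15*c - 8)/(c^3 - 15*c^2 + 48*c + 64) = (c + 1)/(c - 8)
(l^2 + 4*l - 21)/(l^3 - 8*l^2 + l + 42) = (l + 7)/(l^2 - 5*l - 14)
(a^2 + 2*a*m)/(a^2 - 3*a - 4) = a*(a + 2*m)/(a^2 - 3*a - 4)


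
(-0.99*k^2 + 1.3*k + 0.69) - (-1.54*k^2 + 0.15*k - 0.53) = 0.55*k^2 + 1.15*k + 1.22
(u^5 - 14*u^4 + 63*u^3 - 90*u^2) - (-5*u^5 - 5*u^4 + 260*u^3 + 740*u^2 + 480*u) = 6*u^5 - 9*u^4 - 197*u^3 - 830*u^2 - 480*u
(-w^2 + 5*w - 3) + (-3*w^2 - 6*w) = -4*w^2 - w - 3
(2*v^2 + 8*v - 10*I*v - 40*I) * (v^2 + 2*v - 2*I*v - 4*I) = 2*v^4 + 12*v^3 - 14*I*v^3 - 4*v^2 - 84*I*v^2 - 120*v - 112*I*v - 160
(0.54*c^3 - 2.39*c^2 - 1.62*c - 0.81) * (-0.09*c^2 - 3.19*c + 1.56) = -0.0486*c^5 - 1.5075*c^4 + 8.6123*c^3 + 1.5123*c^2 + 0.0567000000000002*c - 1.2636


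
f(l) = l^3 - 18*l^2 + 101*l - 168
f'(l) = 3*l^2 - 36*l + 101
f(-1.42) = -350.58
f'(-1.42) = 158.17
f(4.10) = 12.44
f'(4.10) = 3.83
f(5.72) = 7.94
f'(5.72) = -6.76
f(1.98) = -30.82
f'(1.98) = 41.48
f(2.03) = -28.78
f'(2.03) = 40.28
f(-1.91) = -433.54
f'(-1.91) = 180.70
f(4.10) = 12.44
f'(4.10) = 3.83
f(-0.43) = -214.84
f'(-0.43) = 117.03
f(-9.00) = -3264.00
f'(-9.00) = 668.00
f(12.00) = 180.00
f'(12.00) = 101.00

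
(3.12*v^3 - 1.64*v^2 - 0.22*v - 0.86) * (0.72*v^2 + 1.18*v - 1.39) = 2.2464*v^5 + 2.5008*v^4 - 6.4304*v^3 + 1.4008*v^2 - 0.709*v + 1.1954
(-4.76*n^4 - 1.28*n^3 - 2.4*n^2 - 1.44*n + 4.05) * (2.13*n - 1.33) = -10.1388*n^5 + 3.6044*n^4 - 3.4096*n^3 + 0.1248*n^2 + 10.5417*n - 5.3865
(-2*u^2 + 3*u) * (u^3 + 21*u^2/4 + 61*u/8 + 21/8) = -2*u^5 - 15*u^4/2 + u^3/2 + 141*u^2/8 + 63*u/8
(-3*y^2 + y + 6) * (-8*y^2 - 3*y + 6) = 24*y^4 + y^3 - 69*y^2 - 12*y + 36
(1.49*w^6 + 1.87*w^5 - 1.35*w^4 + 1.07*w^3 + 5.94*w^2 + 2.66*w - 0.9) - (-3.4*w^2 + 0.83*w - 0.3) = 1.49*w^6 + 1.87*w^5 - 1.35*w^4 + 1.07*w^3 + 9.34*w^2 + 1.83*w - 0.6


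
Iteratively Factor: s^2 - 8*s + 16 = (s - 4)*(s - 4)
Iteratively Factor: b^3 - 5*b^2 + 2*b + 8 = (b - 2)*(b^2 - 3*b - 4) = (b - 2)*(b + 1)*(b - 4)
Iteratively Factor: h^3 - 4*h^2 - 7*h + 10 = (h + 2)*(h^2 - 6*h + 5) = (h - 5)*(h + 2)*(h - 1)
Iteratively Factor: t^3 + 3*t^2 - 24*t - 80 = (t - 5)*(t^2 + 8*t + 16) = (t - 5)*(t + 4)*(t + 4)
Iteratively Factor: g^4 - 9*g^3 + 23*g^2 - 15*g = (g - 5)*(g^3 - 4*g^2 + 3*g) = (g - 5)*(g - 1)*(g^2 - 3*g) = g*(g - 5)*(g - 1)*(g - 3)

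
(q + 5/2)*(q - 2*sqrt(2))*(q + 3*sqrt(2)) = q^3 + sqrt(2)*q^2 + 5*q^2/2 - 12*q + 5*sqrt(2)*q/2 - 30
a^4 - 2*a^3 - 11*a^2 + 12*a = a*(a - 4)*(a - 1)*(a + 3)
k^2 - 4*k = k*(k - 4)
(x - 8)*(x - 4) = x^2 - 12*x + 32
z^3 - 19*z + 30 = (z - 3)*(z - 2)*(z + 5)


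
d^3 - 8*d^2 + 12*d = d*(d - 6)*(d - 2)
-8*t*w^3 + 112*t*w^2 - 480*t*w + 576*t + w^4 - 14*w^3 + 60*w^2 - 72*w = (-8*t + w)*(w - 6)^2*(w - 2)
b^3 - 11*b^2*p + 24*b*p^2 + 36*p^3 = (b - 6*p)^2*(b + p)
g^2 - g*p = g*(g - p)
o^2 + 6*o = o*(o + 6)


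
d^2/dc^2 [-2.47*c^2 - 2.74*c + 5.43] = -4.94000000000000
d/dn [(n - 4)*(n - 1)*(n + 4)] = 3*n^2 - 2*n - 16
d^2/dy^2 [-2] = 0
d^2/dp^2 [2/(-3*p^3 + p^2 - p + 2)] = 4*((9*p - 1)*(3*p^3 - p^2 + p - 2) - (9*p^2 - 2*p + 1)^2)/(3*p^3 - p^2 + p - 2)^3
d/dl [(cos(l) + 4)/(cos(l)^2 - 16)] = sin(l)/(cos(l) - 4)^2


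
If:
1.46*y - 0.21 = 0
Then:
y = 0.14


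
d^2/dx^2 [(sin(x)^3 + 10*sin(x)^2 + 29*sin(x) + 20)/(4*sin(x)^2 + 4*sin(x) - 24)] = (-sin(x)^7 - 3*sin(x)^6 - 11*sin(x)^5 - 235*sin(x)^4 - 1196*sin(x)^3 - 1670*sin(x)^2 + 216*sin(x) + 1348)/(4*(sin(x) - 2)^3*(sin(x) + 3)^3)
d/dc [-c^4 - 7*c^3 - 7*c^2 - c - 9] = -4*c^3 - 21*c^2 - 14*c - 1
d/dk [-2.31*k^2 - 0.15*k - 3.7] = -4.62*k - 0.15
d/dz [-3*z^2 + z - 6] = 1 - 6*z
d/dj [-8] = 0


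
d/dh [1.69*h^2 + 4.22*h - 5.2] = 3.38*h + 4.22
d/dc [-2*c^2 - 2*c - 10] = -4*c - 2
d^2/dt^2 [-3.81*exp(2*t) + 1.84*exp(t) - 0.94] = (1.84 - 15.24*exp(t))*exp(t)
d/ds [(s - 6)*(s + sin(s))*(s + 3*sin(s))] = (s - 6)*(s + sin(s))*(3*cos(s) + 1) + (s - 6)*(s + 3*sin(s))*(cos(s) + 1) + (s + sin(s))*(s + 3*sin(s))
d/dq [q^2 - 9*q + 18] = 2*q - 9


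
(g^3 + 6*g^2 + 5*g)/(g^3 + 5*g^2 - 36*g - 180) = g*(g + 1)/(g^2 - 36)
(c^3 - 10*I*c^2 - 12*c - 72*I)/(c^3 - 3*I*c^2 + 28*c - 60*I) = (c^2 - 4*I*c + 12)/(c^2 + 3*I*c + 10)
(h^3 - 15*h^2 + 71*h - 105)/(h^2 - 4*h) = (h^3 - 15*h^2 + 71*h - 105)/(h*(h - 4))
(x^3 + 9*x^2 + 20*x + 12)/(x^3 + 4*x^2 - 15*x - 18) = (x + 2)/(x - 3)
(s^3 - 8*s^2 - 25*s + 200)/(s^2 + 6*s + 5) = (s^2 - 13*s + 40)/(s + 1)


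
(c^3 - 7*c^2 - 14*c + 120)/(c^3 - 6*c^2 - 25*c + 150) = (c + 4)/(c + 5)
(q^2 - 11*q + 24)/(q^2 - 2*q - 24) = (-q^2 + 11*q - 24)/(-q^2 + 2*q + 24)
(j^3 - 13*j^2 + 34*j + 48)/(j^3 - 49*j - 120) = (j^2 - 5*j - 6)/(j^2 + 8*j + 15)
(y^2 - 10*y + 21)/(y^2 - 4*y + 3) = (y - 7)/(y - 1)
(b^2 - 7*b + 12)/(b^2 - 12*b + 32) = (b - 3)/(b - 8)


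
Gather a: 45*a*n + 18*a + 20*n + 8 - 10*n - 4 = a*(45*n + 18) + 10*n + 4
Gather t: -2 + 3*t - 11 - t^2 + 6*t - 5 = -t^2 + 9*t - 18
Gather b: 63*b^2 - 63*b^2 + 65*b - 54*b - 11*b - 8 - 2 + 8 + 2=0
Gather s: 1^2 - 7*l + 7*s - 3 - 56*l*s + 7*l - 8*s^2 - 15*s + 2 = -8*s^2 + s*(-56*l - 8)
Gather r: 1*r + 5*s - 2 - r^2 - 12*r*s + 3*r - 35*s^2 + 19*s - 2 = -r^2 + r*(4 - 12*s) - 35*s^2 + 24*s - 4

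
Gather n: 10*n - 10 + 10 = 10*n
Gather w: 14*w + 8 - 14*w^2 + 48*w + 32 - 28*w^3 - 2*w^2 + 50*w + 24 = -28*w^3 - 16*w^2 + 112*w + 64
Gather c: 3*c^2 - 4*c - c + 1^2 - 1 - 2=3*c^2 - 5*c - 2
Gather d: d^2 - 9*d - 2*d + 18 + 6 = d^2 - 11*d + 24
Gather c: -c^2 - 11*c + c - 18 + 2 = -c^2 - 10*c - 16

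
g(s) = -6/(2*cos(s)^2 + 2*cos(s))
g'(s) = -6*(4*sin(s)*cos(s) + 2*sin(s))/(2*cos(s)^2 + 2*cos(s))^2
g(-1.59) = 159.29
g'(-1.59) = 8131.29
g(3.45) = 66.73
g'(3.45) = -408.06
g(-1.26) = -7.51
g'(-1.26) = 28.87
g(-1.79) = 17.63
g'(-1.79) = 57.14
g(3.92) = 14.63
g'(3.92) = -21.25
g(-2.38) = 15.00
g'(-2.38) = -23.17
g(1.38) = -13.30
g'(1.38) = -79.82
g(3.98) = 13.54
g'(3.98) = -15.33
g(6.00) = -1.59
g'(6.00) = 0.69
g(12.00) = -1.93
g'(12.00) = 1.79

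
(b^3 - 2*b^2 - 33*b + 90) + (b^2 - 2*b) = b^3 - b^2 - 35*b + 90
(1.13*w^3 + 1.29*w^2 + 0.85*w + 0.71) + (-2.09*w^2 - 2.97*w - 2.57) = 1.13*w^3 - 0.8*w^2 - 2.12*w - 1.86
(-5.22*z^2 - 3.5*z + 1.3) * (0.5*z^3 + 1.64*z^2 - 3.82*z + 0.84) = -2.61*z^5 - 10.3108*z^4 + 14.8504*z^3 + 11.1172*z^2 - 7.906*z + 1.092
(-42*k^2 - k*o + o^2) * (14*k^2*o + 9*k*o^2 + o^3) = -588*k^4*o - 392*k^3*o^2 - 37*k^2*o^3 + 8*k*o^4 + o^5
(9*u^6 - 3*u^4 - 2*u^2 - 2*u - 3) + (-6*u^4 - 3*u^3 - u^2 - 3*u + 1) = 9*u^6 - 9*u^4 - 3*u^3 - 3*u^2 - 5*u - 2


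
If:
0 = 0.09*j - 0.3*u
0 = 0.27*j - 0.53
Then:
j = 1.96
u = 0.59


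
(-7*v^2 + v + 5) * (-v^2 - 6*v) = 7*v^4 + 41*v^3 - 11*v^2 - 30*v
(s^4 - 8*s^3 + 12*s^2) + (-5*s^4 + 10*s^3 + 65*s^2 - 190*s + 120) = -4*s^4 + 2*s^3 + 77*s^2 - 190*s + 120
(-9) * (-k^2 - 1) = 9*k^2 + 9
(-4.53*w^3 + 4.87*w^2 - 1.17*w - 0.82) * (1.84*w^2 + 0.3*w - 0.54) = -8.3352*w^5 + 7.6018*w^4 + 1.7544*w^3 - 4.4896*w^2 + 0.3858*w + 0.4428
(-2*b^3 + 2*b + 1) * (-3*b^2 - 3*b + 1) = 6*b^5 + 6*b^4 - 8*b^3 - 9*b^2 - b + 1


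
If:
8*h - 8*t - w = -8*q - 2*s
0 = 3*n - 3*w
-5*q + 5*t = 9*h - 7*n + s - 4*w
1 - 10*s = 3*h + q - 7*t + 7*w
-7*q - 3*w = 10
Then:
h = 4647*w/1792 - 53/896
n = w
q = -3*w/7 - 10/7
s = -w/112 - 53/56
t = 3651*w/1792 - 1545/896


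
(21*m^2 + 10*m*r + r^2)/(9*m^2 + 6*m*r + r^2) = (7*m + r)/(3*m + r)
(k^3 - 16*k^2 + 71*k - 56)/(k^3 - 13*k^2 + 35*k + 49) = (k^2 - 9*k + 8)/(k^2 - 6*k - 7)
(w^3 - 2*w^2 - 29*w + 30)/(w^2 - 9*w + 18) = (w^2 + 4*w - 5)/(w - 3)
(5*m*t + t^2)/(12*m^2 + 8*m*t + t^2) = t*(5*m + t)/(12*m^2 + 8*m*t + t^2)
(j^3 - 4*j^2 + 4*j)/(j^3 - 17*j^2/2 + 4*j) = 2*(j^2 - 4*j + 4)/(2*j^2 - 17*j + 8)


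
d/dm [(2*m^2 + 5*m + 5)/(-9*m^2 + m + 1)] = 47*m*(m + 2)/(81*m^4 - 18*m^3 - 17*m^2 + 2*m + 1)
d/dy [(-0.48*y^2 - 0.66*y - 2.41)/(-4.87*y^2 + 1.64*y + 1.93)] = (-4.0014*y^2 - 25.3262*y + 2.6786)/(23.7169*y^4 - 15.9736*y^3 - 16.1086*y^2 + 6.3304*y + 3.7249)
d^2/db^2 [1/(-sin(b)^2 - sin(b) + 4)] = (4*sin(b)^4 + 3*sin(b)^3 + 11*sin(b)^2 - 2*sin(b) - 10)/(sin(b)^2 + sin(b) - 4)^3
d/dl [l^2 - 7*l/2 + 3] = 2*l - 7/2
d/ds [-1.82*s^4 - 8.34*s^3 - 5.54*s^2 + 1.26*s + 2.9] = -7.28*s^3 - 25.02*s^2 - 11.08*s + 1.26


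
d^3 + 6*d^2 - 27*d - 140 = (d - 5)*(d + 4)*(d + 7)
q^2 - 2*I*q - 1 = (q - I)^2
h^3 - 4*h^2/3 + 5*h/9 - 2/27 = (h - 2/3)*(h - 1/3)^2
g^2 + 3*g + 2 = (g + 1)*(g + 2)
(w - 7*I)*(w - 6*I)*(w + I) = w^3 - 12*I*w^2 - 29*w - 42*I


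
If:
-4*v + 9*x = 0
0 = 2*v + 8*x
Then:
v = 0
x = 0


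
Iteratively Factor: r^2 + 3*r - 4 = (r + 4)*(r - 1)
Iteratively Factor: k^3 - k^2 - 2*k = (k)*(k^2 - k - 2) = k*(k - 2)*(k + 1)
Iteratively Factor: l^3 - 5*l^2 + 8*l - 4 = (l - 2)*(l^2 - 3*l + 2) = (l - 2)^2*(l - 1)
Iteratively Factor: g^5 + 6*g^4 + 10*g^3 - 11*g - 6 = (g - 1)*(g^4 + 7*g^3 + 17*g^2 + 17*g + 6) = (g - 1)*(g + 1)*(g^3 + 6*g^2 + 11*g + 6) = (g - 1)*(g + 1)^2*(g^2 + 5*g + 6) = (g - 1)*(g + 1)^2*(g + 3)*(g + 2)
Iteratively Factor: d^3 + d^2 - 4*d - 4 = (d + 1)*(d^2 - 4) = (d + 1)*(d + 2)*(d - 2)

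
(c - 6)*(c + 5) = c^2 - c - 30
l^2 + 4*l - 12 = (l - 2)*(l + 6)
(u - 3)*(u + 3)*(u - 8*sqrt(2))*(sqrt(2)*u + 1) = sqrt(2)*u^4 - 15*u^3 - 17*sqrt(2)*u^2 + 135*u + 72*sqrt(2)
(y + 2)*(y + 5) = y^2 + 7*y + 10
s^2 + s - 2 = (s - 1)*(s + 2)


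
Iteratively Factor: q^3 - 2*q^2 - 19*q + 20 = (q + 4)*(q^2 - 6*q + 5) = (q - 1)*(q + 4)*(q - 5)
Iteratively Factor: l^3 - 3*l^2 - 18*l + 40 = (l - 2)*(l^2 - l - 20) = (l - 5)*(l - 2)*(l + 4)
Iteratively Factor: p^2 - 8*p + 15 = (p - 3)*(p - 5)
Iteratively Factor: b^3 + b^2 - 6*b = (b)*(b^2 + b - 6) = b*(b + 3)*(b - 2)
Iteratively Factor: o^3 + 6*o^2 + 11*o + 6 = (o + 3)*(o^2 + 3*o + 2) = (o + 1)*(o + 3)*(o + 2)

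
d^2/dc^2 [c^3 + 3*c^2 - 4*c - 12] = 6*c + 6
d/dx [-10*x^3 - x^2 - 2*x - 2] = -30*x^2 - 2*x - 2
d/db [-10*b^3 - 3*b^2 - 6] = 6*b*(-5*b - 1)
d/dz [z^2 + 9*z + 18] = 2*z + 9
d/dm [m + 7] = 1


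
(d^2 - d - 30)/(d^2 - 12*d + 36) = (d + 5)/(d - 6)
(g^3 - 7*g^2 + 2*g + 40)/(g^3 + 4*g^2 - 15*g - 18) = (g^3 - 7*g^2 + 2*g + 40)/(g^3 + 4*g^2 - 15*g - 18)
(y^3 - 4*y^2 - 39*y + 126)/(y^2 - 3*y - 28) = (y^2 + 3*y - 18)/(y + 4)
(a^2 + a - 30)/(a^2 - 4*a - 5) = (a + 6)/(a + 1)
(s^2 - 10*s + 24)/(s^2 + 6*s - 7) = (s^2 - 10*s + 24)/(s^2 + 6*s - 7)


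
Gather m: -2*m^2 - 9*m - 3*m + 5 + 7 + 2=-2*m^2 - 12*m + 14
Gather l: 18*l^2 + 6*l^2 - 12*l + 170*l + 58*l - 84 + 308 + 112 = 24*l^2 + 216*l + 336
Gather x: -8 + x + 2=x - 6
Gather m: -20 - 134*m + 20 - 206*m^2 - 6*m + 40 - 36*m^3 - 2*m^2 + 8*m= -36*m^3 - 208*m^2 - 132*m + 40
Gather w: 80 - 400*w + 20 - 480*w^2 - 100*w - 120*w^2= -600*w^2 - 500*w + 100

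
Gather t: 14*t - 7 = 14*t - 7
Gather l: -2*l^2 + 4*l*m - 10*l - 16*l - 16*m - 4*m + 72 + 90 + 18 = -2*l^2 + l*(4*m - 26) - 20*m + 180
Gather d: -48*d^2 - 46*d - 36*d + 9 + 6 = -48*d^2 - 82*d + 15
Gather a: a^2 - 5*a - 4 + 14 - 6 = a^2 - 5*a + 4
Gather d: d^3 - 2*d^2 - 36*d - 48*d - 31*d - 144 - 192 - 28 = d^3 - 2*d^2 - 115*d - 364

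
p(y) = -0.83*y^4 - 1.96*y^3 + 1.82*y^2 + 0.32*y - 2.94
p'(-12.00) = 4846.88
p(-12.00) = -13568.70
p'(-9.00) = 1911.56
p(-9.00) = -3875.19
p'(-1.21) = -6.81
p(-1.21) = 1.03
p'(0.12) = 0.67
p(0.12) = -2.88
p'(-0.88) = -5.17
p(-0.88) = -0.97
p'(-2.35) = 2.38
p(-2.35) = 6.48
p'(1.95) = -39.56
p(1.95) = -21.93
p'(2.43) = -73.19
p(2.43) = -48.48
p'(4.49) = -402.40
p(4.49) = -479.57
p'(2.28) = -61.30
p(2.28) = -38.41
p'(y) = -3.32*y^3 - 5.88*y^2 + 3.64*y + 0.32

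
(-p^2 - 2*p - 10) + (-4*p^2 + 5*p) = -5*p^2 + 3*p - 10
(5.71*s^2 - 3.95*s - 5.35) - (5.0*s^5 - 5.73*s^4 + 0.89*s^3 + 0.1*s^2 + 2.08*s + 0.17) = -5.0*s^5 + 5.73*s^4 - 0.89*s^3 + 5.61*s^2 - 6.03*s - 5.52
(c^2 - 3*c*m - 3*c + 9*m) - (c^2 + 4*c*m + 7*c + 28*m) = -7*c*m - 10*c - 19*m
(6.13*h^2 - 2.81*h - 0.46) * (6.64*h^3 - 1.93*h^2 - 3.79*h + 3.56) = 40.7032*h^5 - 30.4893*h^4 - 20.8638*h^3 + 33.3605*h^2 - 8.2602*h - 1.6376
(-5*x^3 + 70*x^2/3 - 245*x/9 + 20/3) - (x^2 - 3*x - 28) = -5*x^3 + 67*x^2/3 - 218*x/9 + 104/3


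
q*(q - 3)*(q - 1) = q^3 - 4*q^2 + 3*q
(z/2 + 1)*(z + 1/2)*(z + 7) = z^3/2 + 19*z^2/4 + 37*z/4 + 7/2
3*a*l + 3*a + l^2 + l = (3*a + l)*(l + 1)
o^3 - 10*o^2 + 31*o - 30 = (o - 5)*(o - 3)*(o - 2)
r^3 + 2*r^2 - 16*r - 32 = (r - 4)*(r + 2)*(r + 4)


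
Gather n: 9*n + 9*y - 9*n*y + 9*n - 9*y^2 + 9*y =n*(18 - 9*y) - 9*y^2 + 18*y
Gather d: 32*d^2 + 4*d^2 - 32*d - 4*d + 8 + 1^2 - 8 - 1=36*d^2 - 36*d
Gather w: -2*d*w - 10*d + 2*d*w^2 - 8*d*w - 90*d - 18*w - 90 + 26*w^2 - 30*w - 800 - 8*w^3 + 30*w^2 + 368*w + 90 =-100*d - 8*w^3 + w^2*(2*d + 56) + w*(320 - 10*d) - 800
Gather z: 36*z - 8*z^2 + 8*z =-8*z^2 + 44*z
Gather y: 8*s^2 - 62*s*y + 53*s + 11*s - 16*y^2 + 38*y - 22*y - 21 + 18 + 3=8*s^2 + 64*s - 16*y^2 + y*(16 - 62*s)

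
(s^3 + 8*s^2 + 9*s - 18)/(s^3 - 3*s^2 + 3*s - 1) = (s^2 + 9*s + 18)/(s^2 - 2*s + 1)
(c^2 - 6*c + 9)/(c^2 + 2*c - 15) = (c - 3)/(c + 5)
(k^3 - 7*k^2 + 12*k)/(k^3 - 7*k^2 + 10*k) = (k^2 - 7*k + 12)/(k^2 - 7*k + 10)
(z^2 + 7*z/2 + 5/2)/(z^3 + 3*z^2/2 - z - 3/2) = (2*z + 5)/(2*z^2 + z - 3)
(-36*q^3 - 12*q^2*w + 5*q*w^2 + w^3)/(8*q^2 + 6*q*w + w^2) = (-18*q^2 + 3*q*w + w^2)/(4*q + w)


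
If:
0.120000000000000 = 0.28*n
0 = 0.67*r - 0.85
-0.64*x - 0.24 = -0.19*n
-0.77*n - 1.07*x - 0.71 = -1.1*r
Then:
No Solution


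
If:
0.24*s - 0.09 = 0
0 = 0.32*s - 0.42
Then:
No Solution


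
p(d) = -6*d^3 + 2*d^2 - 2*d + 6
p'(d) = -18*d^2 + 4*d - 2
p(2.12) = -46.42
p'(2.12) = -74.42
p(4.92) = -670.00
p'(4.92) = -418.04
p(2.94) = -135.07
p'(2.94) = -145.82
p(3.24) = -183.56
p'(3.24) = -178.00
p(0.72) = 3.36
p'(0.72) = -8.45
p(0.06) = 5.89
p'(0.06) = -1.82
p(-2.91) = 176.61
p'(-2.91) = -166.07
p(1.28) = -5.87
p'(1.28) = -26.37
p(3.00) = -144.00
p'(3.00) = -152.00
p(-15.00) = 20736.00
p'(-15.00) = -4112.00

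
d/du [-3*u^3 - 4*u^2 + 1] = u*(-9*u - 8)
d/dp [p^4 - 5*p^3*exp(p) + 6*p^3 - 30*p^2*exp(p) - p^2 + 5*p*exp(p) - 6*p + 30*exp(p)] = -5*p^3*exp(p) + 4*p^3 - 45*p^2*exp(p) + 18*p^2 - 55*p*exp(p) - 2*p + 35*exp(p) - 6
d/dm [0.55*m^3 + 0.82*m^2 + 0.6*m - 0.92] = 1.65*m^2 + 1.64*m + 0.6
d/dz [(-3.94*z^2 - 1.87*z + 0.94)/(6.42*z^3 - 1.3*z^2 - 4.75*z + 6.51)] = (25.2948*z^4 + 24.0108*z^3 - 1.8204*z^2 - 48.8548*z - 7.7087)/(41.2164*z^6 - 16.692*z^5 - 59.3*z^4 + 95.9384*z^3 + 5.6365*z^2 - 61.845*z + 42.3801)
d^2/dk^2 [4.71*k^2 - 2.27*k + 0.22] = 9.42000000000000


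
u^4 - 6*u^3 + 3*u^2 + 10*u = u*(u - 5)*(u - 2)*(u + 1)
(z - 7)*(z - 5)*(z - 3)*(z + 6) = z^4 - 9*z^3 - 19*z^2 + 321*z - 630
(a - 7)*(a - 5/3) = a^2 - 26*a/3 + 35/3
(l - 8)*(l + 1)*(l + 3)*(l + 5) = l^4 + l^3 - 49*l^2 - 169*l - 120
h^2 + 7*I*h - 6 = (h + I)*(h + 6*I)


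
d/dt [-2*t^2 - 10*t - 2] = -4*t - 10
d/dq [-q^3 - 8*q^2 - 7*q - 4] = -3*q^2 - 16*q - 7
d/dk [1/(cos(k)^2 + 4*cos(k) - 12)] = 2*(cos(k) + 2)*sin(k)/(cos(k)^2 + 4*cos(k) - 12)^2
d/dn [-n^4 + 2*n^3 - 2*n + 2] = -4*n^3 + 6*n^2 - 2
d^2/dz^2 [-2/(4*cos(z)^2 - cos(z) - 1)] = 2*(-64*sin(z)^4 + 49*sin(z)^2 - 14*cos(z) + 3*cos(3*z) + 25)/(4*sin(z)^2 + cos(z) - 3)^3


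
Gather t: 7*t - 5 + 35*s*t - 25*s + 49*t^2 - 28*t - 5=-25*s + 49*t^2 + t*(35*s - 21) - 10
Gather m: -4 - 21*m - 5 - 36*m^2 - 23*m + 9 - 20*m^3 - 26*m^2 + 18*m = -20*m^3 - 62*m^2 - 26*m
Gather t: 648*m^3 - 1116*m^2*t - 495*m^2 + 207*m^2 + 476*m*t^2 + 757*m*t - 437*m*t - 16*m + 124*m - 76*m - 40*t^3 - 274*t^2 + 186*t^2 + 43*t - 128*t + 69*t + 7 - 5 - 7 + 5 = 648*m^3 - 288*m^2 + 32*m - 40*t^3 + t^2*(476*m - 88) + t*(-1116*m^2 + 320*m - 16)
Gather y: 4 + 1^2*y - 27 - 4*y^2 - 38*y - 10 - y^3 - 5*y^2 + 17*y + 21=-y^3 - 9*y^2 - 20*y - 12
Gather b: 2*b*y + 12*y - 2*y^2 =2*b*y - 2*y^2 + 12*y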